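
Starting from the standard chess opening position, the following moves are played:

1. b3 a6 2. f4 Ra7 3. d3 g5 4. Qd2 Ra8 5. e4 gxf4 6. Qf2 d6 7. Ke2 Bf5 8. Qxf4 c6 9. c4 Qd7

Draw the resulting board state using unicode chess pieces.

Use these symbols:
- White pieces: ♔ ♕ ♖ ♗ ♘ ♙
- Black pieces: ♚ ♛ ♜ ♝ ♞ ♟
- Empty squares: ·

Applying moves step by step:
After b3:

♜ ♞ ♝ ♛ ♚ ♝ ♞ ♜
♟ ♟ ♟ ♟ ♟ ♟ ♟ ♟
· · · · · · · ·
· · · · · · · ·
· · · · · · · ·
· ♙ · · · · · ·
♙ · ♙ ♙ ♙ ♙ ♙ ♙
♖ ♘ ♗ ♕ ♔ ♗ ♘ ♖


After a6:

♜ ♞ ♝ ♛ ♚ ♝ ♞ ♜
· ♟ ♟ ♟ ♟ ♟ ♟ ♟
♟ · · · · · · ·
· · · · · · · ·
· · · · · · · ·
· ♙ · · · · · ·
♙ · ♙ ♙ ♙ ♙ ♙ ♙
♖ ♘ ♗ ♕ ♔ ♗ ♘ ♖


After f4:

♜ ♞ ♝ ♛ ♚ ♝ ♞ ♜
· ♟ ♟ ♟ ♟ ♟ ♟ ♟
♟ · · · · · · ·
· · · · · · · ·
· · · · · ♙ · ·
· ♙ · · · · · ·
♙ · ♙ ♙ ♙ · ♙ ♙
♖ ♘ ♗ ♕ ♔ ♗ ♘ ♖


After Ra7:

· ♞ ♝ ♛ ♚ ♝ ♞ ♜
♜ ♟ ♟ ♟ ♟ ♟ ♟ ♟
♟ · · · · · · ·
· · · · · · · ·
· · · · · ♙ · ·
· ♙ · · · · · ·
♙ · ♙ ♙ ♙ · ♙ ♙
♖ ♘ ♗ ♕ ♔ ♗ ♘ ♖


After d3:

· ♞ ♝ ♛ ♚ ♝ ♞ ♜
♜ ♟ ♟ ♟ ♟ ♟ ♟ ♟
♟ · · · · · · ·
· · · · · · · ·
· · · · · ♙ · ·
· ♙ · ♙ · · · ·
♙ · ♙ · ♙ · ♙ ♙
♖ ♘ ♗ ♕ ♔ ♗ ♘ ♖


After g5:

· ♞ ♝ ♛ ♚ ♝ ♞ ♜
♜ ♟ ♟ ♟ ♟ ♟ · ♟
♟ · · · · · · ·
· · · · · · ♟ ·
· · · · · ♙ · ·
· ♙ · ♙ · · · ·
♙ · ♙ · ♙ · ♙ ♙
♖ ♘ ♗ ♕ ♔ ♗ ♘ ♖


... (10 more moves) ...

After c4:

♜ ♞ · ♛ ♚ ♝ ♞ ♜
· ♟ · · ♟ ♟ · ♟
♟ · ♟ ♟ · · · ·
· · · · · ♝ · ·
· · ♙ · ♙ ♕ · ·
· ♙ · ♙ · · · ·
♙ · · · ♔ · ♙ ♙
♖ ♘ ♗ · · ♗ ♘ ♖


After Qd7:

♜ ♞ · · ♚ ♝ ♞ ♜
· ♟ · ♛ ♟ ♟ · ♟
♟ · ♟ ♟ · · · ·
· · · · · ♝ · ·
· · ♙ · ♙ ♕ · ·
· ♙ · ♙ · · · ·
♙ · · · ♔ · ♙ ♙
♖ ♘ ♗ · · ♗ ♘ ♖



  a b c d e f g h
  ─────────────────
8│♜ ♞ · · ♚ ♝ ♞ ♜│8
7│· ♟ · ♛ ♟ ♟ · ♟│7
6│♟ · ♟ ♟ · · · ·│6
5│· · · · · ♝ · ·│5
4│· · ♙ · ♙ ♕ · ·│4
3│· ♙ · ♙ · · · ·│3
2│♙ · · · ♔ · ♙ ♙│2
1│♖ ♘ ♗ · · ♗ ♘ ♖│1
  ─────────────────
  a b c d e f g h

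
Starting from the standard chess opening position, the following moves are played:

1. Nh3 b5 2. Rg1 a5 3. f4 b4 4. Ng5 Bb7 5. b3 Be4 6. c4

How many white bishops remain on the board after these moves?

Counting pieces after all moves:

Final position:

  a b c d e f g h
  ─────────────────
8│♜ ♞ · ♛ ♚ ♝ ♞ ♜│8
7│· · ♟ ♟ ♟ ♟ ♟ ♟│7
6│· · · · · · · ·│6
5│♟ · · · · · ♘ ·│5
4│· ♟ ♙ · ♝ ♙ · ·│4
3│· ♙ · · · · · ·│3
2│♙ · · ♙ ♙ · ♙ ♙│2
1│♖ ♘ ♗ ♕ ♔ ♗ ♖ ·│1
  ─────────────────
  a b c d e f g h


2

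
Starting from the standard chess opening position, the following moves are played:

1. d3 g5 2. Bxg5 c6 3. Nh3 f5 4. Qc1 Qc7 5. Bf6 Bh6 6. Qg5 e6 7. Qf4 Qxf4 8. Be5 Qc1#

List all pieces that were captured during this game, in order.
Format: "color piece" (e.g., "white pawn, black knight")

Tracking captures:
  Bxg5: captured black pawn
  Qxf4: captured white queen

black pawn, white queen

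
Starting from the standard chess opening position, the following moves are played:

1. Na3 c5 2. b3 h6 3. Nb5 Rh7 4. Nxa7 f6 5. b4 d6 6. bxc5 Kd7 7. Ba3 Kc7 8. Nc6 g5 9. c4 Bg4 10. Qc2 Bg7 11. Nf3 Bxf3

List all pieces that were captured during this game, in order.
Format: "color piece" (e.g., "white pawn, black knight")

Tracking captures:
  Nxa7: captured black pawn
  bxc5: captured black pawn
  Bxf3: captured white knight

black pawn, black pawn, white knight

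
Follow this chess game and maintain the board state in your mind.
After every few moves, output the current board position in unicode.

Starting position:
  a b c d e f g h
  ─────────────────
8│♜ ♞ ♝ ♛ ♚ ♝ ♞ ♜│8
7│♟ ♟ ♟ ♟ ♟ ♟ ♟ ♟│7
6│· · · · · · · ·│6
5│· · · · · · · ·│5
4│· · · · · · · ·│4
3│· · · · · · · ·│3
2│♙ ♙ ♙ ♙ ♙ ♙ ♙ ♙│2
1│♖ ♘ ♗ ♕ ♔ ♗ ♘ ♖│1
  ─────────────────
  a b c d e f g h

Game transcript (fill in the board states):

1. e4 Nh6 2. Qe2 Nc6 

  a b c d e f g h
  ─────────────────
8│♜ · ♝ ♛ ♚ ♝ · ♜│8
7│♟ ♟ ♟ ♟ ♟ ♟ ♟ ♟│7
6│· · ♞ · · · · ♞│6
5│· · · · · · · ·│5
4│· · · · ♙ · · ·│4
3│· · · · · · · ·│3
2│♙ ♙ ♙ ♙ ♕ ♙ ♙ ♙│2
1│♖ ♘ ♗ · ♔ ♗ ♘ ♖│1
  ─────────────────
  a b c d e f g h

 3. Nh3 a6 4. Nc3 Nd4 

  a b c d e f g h
  ─────────────────
8│♜ · ♝ ♛ ♚ ♝ · ♜│8
7│· ♟ ♟ ♟ ♟ ♟ ♟ ♟│7
6│♟ · · · · · · ♞│6
5│· · · · · · · ·│5
4│· · · ♞ ♙ · · ·│4
3│· · ♘ · · · · ♘│3
2│♙ ♙ ♙ ♙ ♕ ♙ ♙ ♙│2
1│♖ · ♗ · ♔ ♗ · ♖│1
  ─────────────────
  a b c d e f g h

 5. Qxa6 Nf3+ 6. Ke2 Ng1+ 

  a b c d e f g h
  ─────────────────
8│♜ · ♝ ♛ ♚ ♝ · ♜│8
7│· ♟ ♟ ♟ ♟ ♟ ♟ ♟│7
6│♕ · · · · · · ♞│6
5│· · · · · · · ·│5
4│· · · · ♙ · · ·│4
3│· · ♘ · · · · ♘│3
2│♙ ♙ ♙ ♙ ♔ ♙ ♙ ♙│2
1│♖ · ♗ · · ♗ ♞ ♖│1
  ─────────────────
  a b c d e f g h

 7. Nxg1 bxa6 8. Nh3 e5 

  a b c d e f g h
  ─────────────────
8│♜ · ♝ ♛ ♚ ♝ · ♜│8
7│· · ♟ ♟ · ♟ ♟ ♟│7
6│♟ · · · · · · ♞│6
5│· · · · ♟ · · ·│5
4│· · · · ♙ · · ·│4
3│· · ♘ · · · · ♘│3
2│♙ ♙ ♙ ♙ ♔ ♙ ♙ ♙│2
1│♖ · ♗ · · ♗ · ♖│1
  ─────────────────
  a b c d e f g h

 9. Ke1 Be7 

  a b c d e f g h
  ─────────────────
8│♜ · ♝ ♛ ♚ · · ♜│8
7│· · ♟ ♟ ♝ ♟ ♟ ♟│7
6│♟ · · · · · · ♞│6
5│· · · · ♟ · · ·│5
4│· · · · ♙ · · ·│4
3│· · ♘ · · · · ♘│3
2│♙ ♙ ♙ ♙ · ♙ ♙ ♙│2
1│♖ · ♗ · ♔ ♗ · ♖│1
  ─────────────────
  a b c d e f g h


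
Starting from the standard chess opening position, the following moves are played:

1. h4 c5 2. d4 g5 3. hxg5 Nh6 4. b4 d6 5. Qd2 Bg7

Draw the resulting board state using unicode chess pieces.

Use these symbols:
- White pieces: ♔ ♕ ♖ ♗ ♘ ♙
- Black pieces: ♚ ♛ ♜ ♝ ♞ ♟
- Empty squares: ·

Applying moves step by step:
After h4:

♜ ♞ ♝ ♛ ♚ ♝ ♞ ♜
♟ ♟ ♟ ♟ ♟ ♟ ♟ ♟
· · · · · · · ·
· · · · · · · ·
· · · · · · · ♙
· · · · · · · ·
♙ ♙ ♙ ♙ ♙ ♙ ♙ ·
♖ ♘ ♗ ♕ ♔ ♗ ♘ ♖


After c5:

♜ ♞ ♝ ♛ ♚ ♝ ♞ ♜
♟ ♟ · ♟ ♟ ♟ ♟ ♟
· · · · · · · ·
· · ♟ · · · · ·
· · · · · · · ♙
· · · · · · · ·
♙ ♙ ♙ ♙ ♙ ♙ ♙ ·
♖ ♘ ♗ ♕ ♔ ♗ ♘ ♖


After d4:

♜ ♞ ♝ ♛ ♚ ♝ ♞ ♜
♟ ♟ · ♟ ♟ ♟ ♟ ♟
· · · · · · · ·
· · ♟ · · · · ·
· · · ♙ · · · ♙
· · · · · · · ·
♙ ♙ ♙ · ♙ ♙ ♙ ·
♖ ♘ ♗ ♕ ♔ ♗ ♘ ♖


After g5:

♜ ♞ ♝ ♛ ♚ ♝ ♞ ♜
♟ ♟ · ♟ ♟ ♟ · ♟
· · · · · · · ·
· · ♟ · · · ♟ ·
· · · ♙ · · · ♙
· · · · · · · ·
♙ ♙ ♙ · ♙ ♙ ♙ ·
♖ ♘ ♗ ♕ ♔ ♗ ♘ ♖


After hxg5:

♜ ♞ ♝ ♛ ♚ ♝ ♞ ♜
♟ ♟ · ♟ ♟ ♟ · ♟
· · · · · · · ·
· · ♟ · · · ♙ ·
· · · ♙ · · · ·
· · · · · · · ·
♙ ♙ ♙ · ♙ ♙ ♙ ·
♖ ♘ ♗ ♕ ♔ ♗ ♘ ♖


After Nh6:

♜ ♞ ♝ ♛ ♚ ♝ · ♜
♟ ♟ · ♟ ♟ ♟ · ♟
· · · · · · · ♞
· · ♟ · · · ♙ ·
· · · ♙ · · · ·
· · · · · · · ·
♙ ♙ ♙ · ♙ ♙ ♙ ·
♖ ♘ ♗ ♕ ♔ ♗ ♘ ♖


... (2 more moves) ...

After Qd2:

♜ ♞ ♝ ♛ ♚ ♝ · ♜
♟ ♟ · · ♟ ♟ · ♟
· · · ♟ · · · ♞
· · ♟ · · · ♙ ·
· ♙ · ♙ · · · ·
· · · · · · · ·
♙ · ♙ ♕ ♙ ♙ ♙ ·
♖ ♘ ♗ · ♔ ♗ ♘ ♖


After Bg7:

♜ ♞ ♝ ♛ ♚ · · ♜
♟ ♟ · · ♟ ♟ ♝ ♟
· · · ♟ · · · ♞
· · ♟ · · · ♙ ·
· ♙ · ♙ · · · ·
· · · · · · · ·
♙ · ♙ ♕ ♙ ♙ ♙ ·
♖ ♘ ♗ · ♔ ♗ ♘ ♖



  a b c d e f g h
  ─────────────────
8│♜ ♞ ♝ ♛ ♚ · · ♜│8
7│♟ ♟ · · ♟ ♟ ♝ ♟│7
6│· · · ♟ · · · ♞│6
5│· · ♟ · · · ♙ ·│5
4│· ♙ · ♙ · · · ·│4
3│· · · · · · · ·│3
2│♙ · ♙ ♕ ♙ ♙ ♙ ·│2
1│♖ ♘ ♗ · ♔ ♗ ♘ ♖│1
  ─────────────────
  a b c d e f g h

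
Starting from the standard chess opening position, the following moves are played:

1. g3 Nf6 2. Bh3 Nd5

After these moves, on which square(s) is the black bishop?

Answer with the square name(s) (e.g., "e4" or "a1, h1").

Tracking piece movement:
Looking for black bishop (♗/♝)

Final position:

  a b c d e f g h
  ─────────────────
8│♜ ♞ ♝ ♛ ♚ ♝ · ♜│8
7│♟ ♟ ♟ ♟ ♟ ♟ ♟ ♟│7
6│· · · · · · · ·│6
5│· · · ♞ · · · ·│5
4│· · · · · · · ·│4
3│· · · · · · ♙ ♗│3
2│♙ ♙ ♙ ♙ ♙ ♙ · ♙│2
1│♖ ♘ ♗ ♕ ♔ · ♘ ♖│1
  ─────────────────
  a b c d e f g h


c8, f8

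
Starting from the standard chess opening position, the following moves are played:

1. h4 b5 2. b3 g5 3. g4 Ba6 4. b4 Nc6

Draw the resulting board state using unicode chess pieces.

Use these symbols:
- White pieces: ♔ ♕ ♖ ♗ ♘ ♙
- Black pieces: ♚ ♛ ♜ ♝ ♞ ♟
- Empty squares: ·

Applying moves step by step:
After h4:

♜ ♞ ♝ ♛ ♚ ♝ ♞ ♜
♟ ♟ ♟ ♟ ♟ ♟ ♟ ♟
· · · · · · · ·
· · · · · · · ·
· · · · · · · ♙
· · · · · · · ·
♙ ♙ ♙ ♙ ♙ ♙ ♙ ·
♖ ♘ ♗ ♕ ♔ ♗ ♘ ♖


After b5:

♜ ♞ ♝ ♛ ♚ ♝ ♞ ♜
♟ · ♟ ♟ ♟ ♟ ♟ ♟
· · · · · · · ·
· ♟ · · · · · ·
· · · · · · · ♙
· · · · · · · ·
♙ ♙ ♙ ♙ ♙ ♙ ♙ ·
♖ ♘ ♗ ♕ ♔ ♗ ♘ ♖


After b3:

♜ ♞ ♝ ♛ ♚ ♝ ♞ ♜
♟ · ♟ ♟ ♟ ♟ ♟ ♟
· · · · · · · ·
· ♟ · · · · · ·
· · · · · · · ♙
· ♙ · · · · · ·
♙ · ♙ ♙ ♙ ♙ ♙ ·
♖ ♘ ♗ ♕ ♔ ♗ ♘ ♖


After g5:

♜ ♞ ♝ ♛ ♚ ♝ ♞ ♜
♟ · ♟ ♟ ♟ ♟ · ♟
· · · · · · · ·
· ♟ · · · · ♟ ·
· · · · · · · ♙
· ♙ · · · · · ·
♙ · ♙ ♙ ♙ ♙ ♙ ·
♖ ♘ ♗ ♕ ♔ ♗ ♘ ♖


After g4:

♜ ♞ ♝ ♛ ♚ ♝ ♞ ♜
♟ · ♟ ♟ ♟ ♟ · ♟
· · · · · · · ·
· ♟ · · · · ♟ ·
· · · · · · ♙ ♙
· ♙ · · · · · ·
♙ · ♙ ♙ ♙ ♙ · ·
♖ ♘ ♗ ♕ ♔ ♗ ♘ ♖


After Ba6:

♜ ♞ · ♛ ♚ ♝ ♞ ♜
♟ · ♟ ♟ ♟ ♟ · ♟
♝ · · · · · · ·
· ♟ · · · · ♟ ·
· · · · · · ♙ ♙
· ♙ · · · · · ·
♙ · ♙ ♙ ♙ ♙ · ·
♖ ♘ ♗ ♕ ♔ ♗ ♘ ♖


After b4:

♜ ♞ · ♛ ♚ ♝ ♞ ♜
♟ · ♟ ♟ ♟ ♟ · ♟
♝ · · · · · · ·
· ♟ · · · · ♟ ·
· ♙ · · · · ♙ ♙
· · · · · · · ·
♙ · ♙ ♙ ♙ ♙ · ·
♖ ♘ ♗ ♕ ♔ ♗ ♘ ♖


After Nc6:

♜ · · ♛ ♚ ♝ ♞ ♜
♟ · ♟ ♟ ♟ ♟ · ♟
♝ · ♞ · · · · ·
· ♟ · · · · ♟ ·
· ♙ · · · · ♙ ♙
· · · · · · · ·
♙ · ♙ ♙ ♙ ♙ · ·
♖ ♘ ♗ ♕ ♔ ♗ ♘ ♖



  a b c d e f g h
  ─────────────────
8│♜ · · ♛ ♚ ♝ ♞ ♜│8
7│♟ · ♟ ♟ ♟ ♟ · ♟│7
6│♝ · ♞ · · · · ·│6
5│· ♟ · · · · ♟ ·│5
4│· ♙ · · · · ♙ ♙│4
3│· · · · · · · ·│3
2│♙ · ♙ ♙ ♙ ♙ · ·│2
1│♖ ♘ ♗ ♕ ♔ ♗ ♘ ♖│1
  ─────────────────
  a b c d e f g h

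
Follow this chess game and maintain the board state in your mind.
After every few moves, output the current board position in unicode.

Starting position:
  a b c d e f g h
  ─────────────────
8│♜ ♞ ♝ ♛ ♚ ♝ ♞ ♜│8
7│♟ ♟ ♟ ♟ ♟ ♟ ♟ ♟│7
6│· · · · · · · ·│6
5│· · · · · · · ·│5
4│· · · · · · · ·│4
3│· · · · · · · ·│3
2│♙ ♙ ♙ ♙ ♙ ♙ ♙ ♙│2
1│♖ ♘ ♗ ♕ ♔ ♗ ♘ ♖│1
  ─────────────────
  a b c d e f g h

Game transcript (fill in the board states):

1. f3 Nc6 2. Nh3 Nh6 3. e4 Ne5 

  a b c d e f g h
  ─────────────────
8│♜ · ♝ ♛ ♚ ♝ · ♜│8
7│♟ ♟ ♟ ♟ ♟ ♟ ♟ ♟│7
6│· · · · · · · ♞│6
5│· · · · ♞ · · ·│5
4│· · · · ♙ · · ·│4
3│· · · · · ♙ · ♘│3
2│♙ ♙ ♙ ♙ · · ♙ ♙│2
1│♖ ♘ ♗ ♕ ♔ ♗ · ♖│1
  ─────────────────
  a b c d e f g h

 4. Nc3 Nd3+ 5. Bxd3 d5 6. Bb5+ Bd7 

  a b c d e f g h
  ─────────────────
8│♜ · · ♛ ♚ ♝ · ♜│8
7│♟ ♟ ♟ ♝ ♟ ♟ ♟ ♟│7
6│· · · · · · · ♞│6
5│· ♗ · ♟ · · · ·│5
4│· · · · ♙ · · ·│4
3│· · ♘ · · ♙ · ♘│3
2│♙ ♙ ♙ ♙ · · ♙ ♙│2
1│♖ · ♗ ♕ ♔ · · ♖│1
  ─────────────────
  a b c d e f g h

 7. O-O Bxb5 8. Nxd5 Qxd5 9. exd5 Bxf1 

  a b c d e f g h
  ─────────────────
8│♜ · · · ♚ ♝ · ♜│8
7│♟ ♟ ♟ · ♟ ♟ ♟ ♟│7
6│· · · · · · · ♞│6
5│· · · ♙ · · · ·│5
4│· · · · · · · ·│4
3│· · · · · ♙ · ♘│3
2│♙ ♙ ♙ ♙ · · ♙ ♙│2
1│♖ · ♗ ♕ · ♝ ♔ ·│1
  ─────────────────
  a b c d e f g h

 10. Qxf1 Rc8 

  a b c d e f g h
  ─────────────────
8│· · ♜ · ♚ ♝ · ♜│8
7│♟ ♟ ♟ · ♟ ♟ ♟ ♟│7
6│· · · · · · · ♞│6
5│· · · ♙ · · · ·│5
4│· · · · · · · ·│4
3│· · · · · ♙ · ♘│3
2│♙ ♙ ♙ ♙ · · ♙ ♙│2
1│♖ · ♗ · · ♕ ♔ ·│1
  ─────────────────
  a b c d e f g h


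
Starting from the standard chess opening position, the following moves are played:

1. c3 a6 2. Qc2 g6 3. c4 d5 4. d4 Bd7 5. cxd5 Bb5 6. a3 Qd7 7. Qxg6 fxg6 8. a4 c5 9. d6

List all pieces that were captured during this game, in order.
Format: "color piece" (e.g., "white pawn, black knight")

Tracking captures:
  cxd5: captured black pawn
  Qxg6: captured black pawn
  fxg6: captured white queen

black pawn, black pawn, white queen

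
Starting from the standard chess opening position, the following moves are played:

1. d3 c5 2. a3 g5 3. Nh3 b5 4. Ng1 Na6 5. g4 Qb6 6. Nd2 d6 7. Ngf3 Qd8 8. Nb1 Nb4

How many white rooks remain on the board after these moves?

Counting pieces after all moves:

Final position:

  a b c d e f g h
  ─────────────────
8│♜ · ♝ ♛ ♚ ♝ ♞ ♜│8
7│♟ · · · ♟ ♟ · ♟│7
6│· · · ♟ · · · ·│6
5│· ♟ ♟ · · · ♟ ·│5
4│· ♞ · · · · ♙ ·│4
3│♙ · · ♙ · ♘ · ·│3
2│· ♙ ♙ · ♙ ♙ · ♙│2
1│♖ ♘ ♗ ♕ ♔ ♗ · ♖│1
  ─────────────────
  a b c d e f g h


2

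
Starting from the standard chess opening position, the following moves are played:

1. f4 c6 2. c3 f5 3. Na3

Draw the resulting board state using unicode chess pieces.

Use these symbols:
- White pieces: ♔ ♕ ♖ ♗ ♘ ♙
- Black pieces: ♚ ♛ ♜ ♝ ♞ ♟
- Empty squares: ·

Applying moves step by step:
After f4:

♜ ♞ ♝ ♛ ♚ ♝ ♞ ♜
♟ ♟ ♟ ♟ ♟ ♟ ♟ ♟
· · · · · · · ·
· · · · · · · ·
· · · · · ♙ · ·
· · · · · · · ·
♙ ♙ ♙ ♙ ♙ · ♙ ♙
♖ ♘ ♗ ♕ ♔ ♗ ♘ ♖


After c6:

♜ ♞ ♝ ♛ ♚ ♝ ♞ ♜
♟ ♟ · ♟ ♟ ♟ ♟ ♟
· · ♟ · · · · ·
· · · · · · · ·
· · · · · ♙ · ·
· · · · · · · ·
♙ ♙ ♙ ♙ ♙ · ♙ ♙
♖ ♘ ♗ ♕ ♔ ♗ ♘ ♖


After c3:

♜ ♞ ♝ ♛ ♚ ♝ ♞ ♜
♟ ♟ · ♟ ♟ ♟ ♟ ♟
· · ♟ · · · · ·
· · · · · · · ·
· · · · · ♙ · ·
· · ♙ · · · · ·
♙ ♙ · ♙ ♙ · ♙ ♙
♖ ♘ ♗ ♕ ♔ ♗ ♘ ♖


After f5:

♜ ♞ ♝ ♛ ♚ ♝ ♞ ♜
♟ ♟ · ♟ ♟ · ♟ ♟
· · ♟ · · · · ·
· · · · · ♟ · ·
· · · · · ♙ · ·
· · ♙ · · · · ·
♙ ♙ · ♙ ♙ · ♙ ♙
♖ ♘ ♗ ♕ ♔ ♗ ♘ ♖


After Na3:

♜ ♞ ♝ ♛ ♚ ♝ ♞ ♜
♟ ♟ · ♟ ♟ · ♟ ♟
· · ♟ · · · · ·
· · · · · ♟ · ·
· · · · · ♙ · ·
♘ · ♙ · · · · ·
♙ ♙ · ♙ ♙ · ♙ ♙
♖ · ♗ ♕ ♔ ♗ ♘ ♖



  a b c d e f g h
  ─────────────────
8│♜ ♞ ♝ ♛ ♚ ♝ ♞ ♜│8
7│♟ ♟ · ♟ ♟ · ♟ ♟│7
6│· · ♟ · · · · ·│6
5│· · · · · ♟ · ·│5
4│· · · · · ♙ · ·│4
3│♘ · ♙ · · · · ·│3
2│♙ ♙ · ♙ ♙ · ♙ ♙│2
1│♖ · ♗ ♕ ♔ ♗ ♘ ♖│1
  ─────────────────
  a b c d e f g h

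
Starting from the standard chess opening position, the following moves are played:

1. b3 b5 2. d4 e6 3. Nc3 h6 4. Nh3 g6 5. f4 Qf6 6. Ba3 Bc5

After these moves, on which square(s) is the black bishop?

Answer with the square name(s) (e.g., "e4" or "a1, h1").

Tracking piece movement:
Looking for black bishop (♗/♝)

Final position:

  a b c d e f g h
  ─────────────────
8│♜ ♞ ♝ · ♚ · ♞ ♜│8
7│♟ · ♟ ♟ · ♟ · ·│7
6│· · · · ♟ ♛ ♟ ♟│6
5│· ♟ ♝ · · · · ·│5
4│· · · ♙ · ♙ · ·│4
3│♗ ♙ ♘ · · · · ♘│3
2│♙ · ♙ · ♙ · ♙ ♙│2
1│♖ · · ♕ ♔ ♗ · ♖│1
  ─────────────────
  a b c d e f g h


c5, c8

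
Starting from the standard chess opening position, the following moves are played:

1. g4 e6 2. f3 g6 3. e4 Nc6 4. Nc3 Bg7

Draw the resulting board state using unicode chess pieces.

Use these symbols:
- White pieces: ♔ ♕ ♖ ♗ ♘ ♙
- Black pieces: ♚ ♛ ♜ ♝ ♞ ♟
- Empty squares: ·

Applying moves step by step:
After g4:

♜ ♞ ♝ ♛ ♚ ♝ ♞ ♜
♟ ♟ ♟ ♟ ♟ ♟ ♟ ♟
· · · · · · · ·
· · · · · · · ·
· · · · · · ♙ ·
· · · · · · · ·
♙ ♙ ♙ ♙ ♙ ♙ · ♙
♖ ♘ ♗ ♕ ♔ ♗ ♘ ♖


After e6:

♜ ♞ ♝ ♛ ♚ ♝ ♞ ♜
♟ ♟ ♟ ♟ · ♟ ♟ ♟
· · · · ♟ · · ·
· · · · · · · ·
· · · · · · ♙ ·
· · · · · · · ·
♙ ♙ ♙ ♙ ♙ ♙ · ♙
♖ ♘ ♗ ♕ ♔ ♗ ♘ ♖


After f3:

♜ ♞ ♝ ♛ ♚ ♝ ♞ ♜
♟ ♟ ♟ ♟ · ♟ ♟ ♟
· · · · ♟ · · ·
· · · · · · · ·
· · · · · · ♙ ·
· · · · · ♙ · ·
♙ ♙ ♙ ♙ ♙ · · ♙
♖ ♘ ♗ ♕ ♔ ♗ ♘ ♖


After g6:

♜ ♞ ♝ ♛ ♚ ♝ ♞ ♜
♟ ♟ ♟ ♟ · ♟ · ♟
· · · · ♟ · ♟ ·
· · · · · · · ·
· · · · · · ♙ ·
· · · · · ♙ · ·
♙ ♙ ♙ ♙ ♙ · · ♙
♖ ♘ ♗ ♕ ♔ ♗ ♘ ♖


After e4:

♜ ♞ ♝ ♛ ♚ ♝ ♞ ♜
♟ ♟ ♟ ♟ · ♟ · ♟
· · · · ♟ · ♟ ·
· · · · · · · ·
· · · · ♙ · ♙ ·
· · · · · ♙ · ·
♙ ♙ ♙ ♙ · · · ♙
♖ ♘ ♗ ♕ ♔ ♗ ♘ ♖


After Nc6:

♜ · ♝ ♛ ♚ ♝ ♞ ♜
♟ ♟ ♟ ♟ · ♟ · ♟
· · ♞ · ♟ · ♟ ·
· · · · · · · ·
· · · · ♙ · ♙ ·
· · · · · ♙ · ·
♙ ♙ ♙ ♙ · · · ♙
♖ ♘ ♗ ♕ ♔ ♗ ♘ ♖


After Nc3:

♜ · ♝ ♛ ♚ ♝ ♞ ♜
♟ ♟ ♟ ♟ · ♟ · ♟
· · ♞ · ♟ · ♟ ·
· · · · · · · ·
· · · · ♙ · ♙ ·
· · ♘ · · ♙ · ·
♙ ♙ ♙ ♙ · · · ♙
♖ · ♗ ♕ ♔ ♗ ♘ ♖


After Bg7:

♜ · ♝ ♛ ♚ · ♞ ♜
♟ ♟ ♟ ♟ · ♟ ♝ ♟
· · ♞ · ♟ · ♟ ·
· · · · · · · ·
· · · · ♙ · ♙ ·
· · ♘ · · ♙ · ·
♙ ♙ ♙ ♙ · · · ♙
♖ · ♗ ♕ ♔ ♗ ♘ ♖



  a b c d e f g h
  ─────────────────
8│♜ · ♝ ♛ ♚ · ♞ ♜│8
7│♟ ♟ ♟ ♟ · ♟ ♝ ♟│7
6│· · ♞ · ♟ · ♟ ·│6
5│· · · · · · · ·│5
4│· · · · ♙ · ♙ ·│4
3│· · ♘ · · ♙ · ·│3
2│♙ ♙ ♙ ♙ · · · ♙│2
1│♖ · ♗ ♕ ♔ ♗ ♘ ♖│1
  ─────────────────
  a b c d e f g h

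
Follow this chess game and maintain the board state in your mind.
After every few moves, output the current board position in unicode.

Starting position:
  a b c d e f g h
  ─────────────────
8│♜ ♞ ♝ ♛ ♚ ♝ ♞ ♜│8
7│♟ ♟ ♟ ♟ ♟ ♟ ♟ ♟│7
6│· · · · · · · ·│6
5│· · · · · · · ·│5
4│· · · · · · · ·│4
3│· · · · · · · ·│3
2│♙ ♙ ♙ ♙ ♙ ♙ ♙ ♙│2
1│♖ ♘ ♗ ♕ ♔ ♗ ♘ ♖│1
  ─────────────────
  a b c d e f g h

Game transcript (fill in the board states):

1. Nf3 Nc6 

  a b c d e f g h
  ─────────────────
8│♜ · ♝ ♛ ♚ ♝ ♞ ♜│8
7│♟ ♟ ♟ ♟ ♟ ♟ ♟ ♟│7
6│· · ♞ · · · · ·│6
5│· · · · · · · ·│5
4│· · · · · · · ·│4
3│· · · · · ♘ · ·│3
2│♙ ♙ ♙ ♙ ♙ ♙ ♙ ♙│2
1│♖ ♘ ♗ ♕ ♔ ♗ · ♖│1
  ─────────────────
  a b c d e f g h

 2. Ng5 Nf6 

  a b c d e f g h
  ─────────────────
8│♜ · ♝ ♛ ♚ ♝ · ♜│8
7│♟ ♟ ♟ ♟ ♟ ♟ ♟ ♟│7
6│· · ♞ · · ♞ · ·│6
5│· · · · · · ♘ ·│5
4│· · · · · · · ·│4
3│· · · · · · · ·│3
2│♙ ♙ ♙ ♙ ♙ ♙ ♙ ♙│2
1│♖ ♘ ♗ ♕ ♔ ♗ · ♖│1
  ─────────────────
  a b c d e f g h

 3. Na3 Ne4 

  a b c d e f g h
  ─────────────────
8│♜ · ♝ ♛ ♚ ♝ · ♜│8
7│♟ ♟ ♟ ♟ ♟ ♟ ♟ ♟│7
6│· · ♞ · · · · ·│6
5│· · · · · · ♘ ·│5
4│· · · · ♞ · · ·│4
3│♘ · · · · · · ·│3
2│♙ ♙ ♙ ♙ ♙ ♙ ♙ ♙│2
1│♖ · ♗ ♕ ♔ ♗ · ♖│1
  ─────────────────
  a b c d e f g h

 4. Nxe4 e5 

  a b c d e f g h
  ─────────────────
8│♜ · ♝ ♛ ♚ ♝ · ♜│8
7│♟ ♟ ♟ ♟ · ♟ ♟ ♟│7
6│· · ♞ · · · · ·│6
5│· · · · ♟ · · ·│5
4│· · · · ♘ · · ·│4
3│♘ · · · · · · ·│3
2│♙ ♙ ♙ ♙ ♙ ♙ ♙ ♙│2
1│♖ · ♗ ♕ ♔ ♗ · ♖│1
  ─────────────────
  a b c d e f g h

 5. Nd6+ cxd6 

  a b c d e f g h
  ─────────────────
8│♜ · ♝ ♛ ♚ ♝ · ♜│8
7│♟ ♟ · ♟ · ♟ ♟ ♟│7
6│· · ♞ ♟ · · · ·│6
5│· · · · ♟ · · ·│5
4│· · · · · · · ·│4
3│♘ · · · · · · ·│3
2│♙ ♙ ♙ ♙ ♙ ♙ ♙ ♙│2
1│♖ · ♗ ♕ ♔ ♗ · ♖│1
  ─────────────────
  a b c d e f g h



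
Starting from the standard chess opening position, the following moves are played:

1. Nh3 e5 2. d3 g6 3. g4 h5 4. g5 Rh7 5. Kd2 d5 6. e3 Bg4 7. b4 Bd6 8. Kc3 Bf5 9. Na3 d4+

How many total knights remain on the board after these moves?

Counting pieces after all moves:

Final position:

  a b c d e f g h
  ─────────────────
8│♜ ♞ · ♛ ♚ · ♞ ·│8
7│♟ ♟ ♟ · · ♟ · ♜│7
6│· · · ♝ · · ♟ ·│6
5│· · · · ♟ ♝ ♙ ♟│5
4│· ♙ · ♟ · · · ·│4
3│♘ · ♔ ♙ ♙ · · ♘│3
2│♙ · ♙ · · ♙ · ♙│2
1│♖ · ♗ ♕ · ♗ · ♖│1
  ─────────────────
  a b c d e f g h


4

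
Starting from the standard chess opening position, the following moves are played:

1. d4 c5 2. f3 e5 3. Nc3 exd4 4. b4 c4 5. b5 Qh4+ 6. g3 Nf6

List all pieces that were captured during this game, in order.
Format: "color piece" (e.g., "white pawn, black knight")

Tracking captures:
  exd4: captured white pawn

white pawn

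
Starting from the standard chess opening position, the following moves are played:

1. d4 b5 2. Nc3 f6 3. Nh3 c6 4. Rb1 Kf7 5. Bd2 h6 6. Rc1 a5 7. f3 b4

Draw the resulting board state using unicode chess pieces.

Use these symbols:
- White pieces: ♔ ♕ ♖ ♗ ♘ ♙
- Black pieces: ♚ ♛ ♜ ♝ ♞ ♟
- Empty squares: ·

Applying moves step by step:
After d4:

♜ ♞ ♝ ♛ ♚ ♝ ♞ ♜
♟ ♟ ♟ ♟ ♟ ♟ ♟ ♟
· · · · · · · ·
· · · · · · · ·
· · · ♙ · · · ·
· · · · · · · ·
♙ ♙ ♙ · ♙ ♙ ♙ ♙
♖ ♘ ♗ ♕ ♔ ♗ ♘ ♖


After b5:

♜ ♞ ♝ ♛ ♚ ♝ ♞ ♜
♟ · ♟ ♟ ♟ ♟ ♟ ♟
· · · · · · · ·
· ♟ · · · · · ·
· · · ♙ · · · ·
· · · · · · · ·
♙ ♙ ♙ · ♙ ♙ ♙ ♙
♖ ♘ ♗ ♕ ♔ ♗ ♘ ♖


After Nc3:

♜ ♞ ♝ ♛ ♚ ♝ ♞ ♜
♟ · ♟ ♟ ♟ ♟ ♟ ♟
· · · · · · · ·
· ♟ · · · · · ·
· · · ♙ · · · ·
· · ♘ · · · · ·
♙ ♙ ♙ · ♙ ♙ ♙ ♙
♖ · ♗ ♕ ♔ ♗ ♘ ♖


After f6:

♜ ♞ ♝ ♛ ♚ ♝ ♞ ♜
♟ · ♟ ♟ ♟ · ♟ ♟
· · · · · ♟ · ·
· ♟ · · · · · ·
· · · ♙ · · · ·
· · ♘ · · · · ·
♙ ♙ ♙ · ♙ ♙ ♙ ♙
♖ · ♗ ♕ ♔ ♗ ♘ ♖


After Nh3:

♜ ♞ ♝ ♛ ♚ ♝ ♞ ♜
♟ · ♟ ♟ ♟ · ♟ ♟
· · · · · ♟ · ·
· ♟ · · · · · ·
· · · ♙ · · · ·
· · ♘ · · · · ♘
♙ ♙ ♙ · ♙ ♙ ♙ ♙
♖ · ♗ ♕ ♔ ♗ · ♖


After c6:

♜ ♞ ♝ ♛ ♚ ♝ ♞ ♜
♟ · · ♟ ♟ · ♟ ♟
· · ♟ · · ♟ · ·
· ♟ · · · · · ·
· · · ♙ · · · ·
· · ♘ · · · · ♘
♙ ♙ ♙ · ♙ ♙ ♙ ♙
♖ · ♗ ♕ ♔ ♗ · ♖


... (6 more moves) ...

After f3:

♜ ♞ ♝ ♛ · ♝ ♞ ♜
· · · ♟ ♟ ♚ ♟ ·
· · ♟ · · ♟ · ♟
♟ ♟ · · · · · ·
· · · ♙ · · · ·
· · ♘ · · ♙ · ♘
♙ ♙ ♙ ♗ ♙ · ♙ ♙
· · ♖ ♕ ♔ ♗ · ♖


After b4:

♜ ♞ ♝ ♛ · ♝ ♞ ♜
· · · ♟ ♟ ♚ ♟ ·
· · ♟ · · ♟ · ♟
♟ · · · · · · ·
· ♟ · ♙ · · · ·
· · ♘ · · ♙ · ♘
♙ ♙ ♙ ♗ ♙ · ♙ ♙
· · ♖ ♕ ♔ ♗ · ♖



  a b c d e f g h
  ─────────────────
8│♜ ♞ ♝ ♛ · ♝ ♞ ♜│8
7│· · · ♟ ♟ ♚ ♟ ·│7
6│· · ♟ · · ♟ · ♟│6
5│♟ · · · · · · ·│5
4│· ♟ · ♙ · · · ·│4
3│· · ♘ · · ♙ · ♘│3
2│♙ ♙ ♙ ♗ ♙ · ♙ ♙│2
1│· · ♖ ♕ ♔ ♗ · ♖│1
  ─────────────────
  a b c d e f g h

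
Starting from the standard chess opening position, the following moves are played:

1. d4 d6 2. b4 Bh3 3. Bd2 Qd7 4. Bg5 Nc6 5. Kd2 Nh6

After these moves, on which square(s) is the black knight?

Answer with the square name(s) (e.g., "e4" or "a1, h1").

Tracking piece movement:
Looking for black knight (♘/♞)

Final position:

  a b c d e f g h
  ─────────────────
8│♜ · · · ♚ ♝ · ♜│8
7│♟ ♟ ♟ ♛ ♟ ♟ ♟ ♟│7
6│· · ♞ ♟ · · · ♞│6
5│· · · · · · ♗ ·│5
4│· ♙ · ♙ · · · ·│4
3│· · · · · · · ♝│3
2│♙ · ♙ ♔ ♙ ♙ ♙ ♙│2
1│♖ ♘ · ♕ · ♗ ♘ ♖│1
  ─────────────────
  a b c d e f g h


c6, h6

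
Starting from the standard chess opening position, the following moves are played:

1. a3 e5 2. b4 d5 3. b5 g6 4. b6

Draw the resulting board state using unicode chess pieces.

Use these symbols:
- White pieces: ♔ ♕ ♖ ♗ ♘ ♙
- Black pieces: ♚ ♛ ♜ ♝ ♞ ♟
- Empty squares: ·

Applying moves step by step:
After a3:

♜ ♞ ♝ ♛ ♚ ♝ ♞ ♜
♟ ♟ ♟ ♟ ♟ ♟ ♟ ♟
· · · · · · · ·
· · · · · · · ·
· · · · · · · ·
♙ · · · · · · ·
· ♙ ♙ ♙ ♙ ♙ ♙ ♙
♖ ♘ ♗ ♕ ♔ ♗ ♘ ♖


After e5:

♜ ♞ ♝ ♛ ♚ ♝ ♞ ♜
♟ ♟ ♟ ♟ · ♟ ♟ ♟
· · · · · · · ·
· · · · ♟ · · ·
· · · · · · · ·
♙ · · · · · · ·
· ♙ ♙ ♙ ♙ ♙ ♙ ♙
♖ ♘ ♗ ♕ ♔ ♗ ♘ ♖


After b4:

♜ ♞ ♝ ♛ ♚ ♝ ♞ ♜
♟ ♟ ♟ ♟ · ♟ ♟ ♟
· · · · · · · ·
· · · · ♟ · · ·
· ♙ · · · · · ·
♙ · · · · · · ·
· · ♙ ♙ ♙ ♙ ♙ ♙
♖ ♘ ♗ ♕ ♔ ♗ ♘ ♖


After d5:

♜ ♞ ♝ ♛ ♚ ♝ ♞ ♜
♟ ♟ ♟ · · ♟ ♟ ♟
· · · · · · · ·
· · · ♟ ♟ · · ·
· ♙ · · · · · ·
♙ · · · · · · ·
· · ♙ ♙ ♙ ♙ ♙ ♙
♖ ♘ ♗ ♕ ♔ ♗ ♘ ♖


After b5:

♜ ♞ ♝ ♛ ♚ ♝ ♞ ♜
♟ ♟ ♟ · · ♟ ♟ ♟
· · · · · · · ·
· ♙ · ♟ ♟ · · ·
· · · · · · · ·
♙ · · · · · · ·
· · ♙ ♙ ♙ ♙ ♙ ♙
♖ ♘ ♗ ♕ ♔ ♗ ♘ ♖


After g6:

♜ ♞ ♝ ♛ ♚ ♝ ♞ ♜
♟ ♟ ♟ · · ♟ · ♟
· · · · · · ♟ ·
· ♙ · ♟ ♟ · · ·
· · · · · · · ·
♙ · · · · · · ·
· · ♙ ♙ ♙ ♙ ♙ ♙
♖ ♘ ♗ ♕ ♔ ♗ ♘ ♖


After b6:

♜ ♞ ♝ ♛ ♚ ♝ ♞ ♜
♟ ♟ ♟ · · ♟ · ♟
· ♙ · · · · ♟ ·
· · · ♟ ♟ · · ·
· · · · · · · ·
♙ · · · · · · ·
· · ♙ ♙ ♙ ♙ ♙ ♙
♖ ♘ ♗ ♕ ♔ ♗ ♘ ♖



  a b c d e f g h
  ─────────────────
8│♜ ♞ ♝ ♛ ♚ ♝ ♞ ♜│8
7│♟ ♟ ♟ · · ♟ · ♟│7
6│· ♙ · · · · ♟ ·│6
5│· · · ♟ ♟ · · ·│5
4│· · · · · · · ·│4
3│♙ · · · · · · ·│3
2│· · ♙ ♙ ♙ ♙ ♙ ♙│2
1│♖ ♘ ♗ ♕ ♔ ♗ ♘ ♖│1
  ─────────────────
  a b c d e f g h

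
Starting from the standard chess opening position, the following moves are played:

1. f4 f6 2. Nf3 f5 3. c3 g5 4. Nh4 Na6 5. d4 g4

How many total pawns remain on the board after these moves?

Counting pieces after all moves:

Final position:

  a b c d e f g h
  ─────────────────
8│♜ · ♝ ♛ ♚ ♝ ♞ ♜│8
7│♟ ♟ ♟ ♟ ♟ · · ♟│7
6│♞ · · · · · · ·│6
5│· · · · · ♟ · ·│5
4│· · · ♙ · ♙ ♟ ♘│4
3│· · ♙ · · · · ·│3
2│♙ ♙ · · ♙ · ♙ ♙│2
1│♖ ♘ ♗ ♕ ♔ ♗ · ♖│1
  ─────────────────
  a b c d e f g h


16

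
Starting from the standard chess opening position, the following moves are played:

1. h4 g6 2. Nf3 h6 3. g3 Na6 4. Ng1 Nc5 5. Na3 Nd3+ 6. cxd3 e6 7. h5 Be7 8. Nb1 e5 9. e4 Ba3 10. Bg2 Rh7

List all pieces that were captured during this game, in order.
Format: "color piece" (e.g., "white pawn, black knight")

Tracking captures:
  cxd3: captured black knight

black knight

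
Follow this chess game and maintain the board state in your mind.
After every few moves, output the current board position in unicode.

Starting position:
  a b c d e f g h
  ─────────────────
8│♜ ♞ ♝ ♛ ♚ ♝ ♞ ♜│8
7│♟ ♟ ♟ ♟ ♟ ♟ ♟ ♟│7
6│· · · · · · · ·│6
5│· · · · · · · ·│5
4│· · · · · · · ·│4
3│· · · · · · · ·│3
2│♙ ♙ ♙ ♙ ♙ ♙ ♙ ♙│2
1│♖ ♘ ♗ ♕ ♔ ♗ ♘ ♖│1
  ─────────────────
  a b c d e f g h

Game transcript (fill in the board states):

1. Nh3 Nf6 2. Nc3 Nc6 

  a b c d e f g h
  ─────────────────
8│♜ · ♝ ♛ ♚ ♝ · ♜│8
7│♟ ♟ ♟ ♟ ♟ ♟ ♟ ♟│7
6│· · ♞ · · ♞ · ·│6
5│· · · · · · · ·│5
4│· · · · · · · ·│4
3│· · ♘ · · · · ♘│3
2│♙ ♙ ♙ ♙ ♙ ♙ ♙ ♙│2
1│♖ · ♗ ♕ ♔ ♗ · ♖│1
  ─────────────────
  a b c d e f g h

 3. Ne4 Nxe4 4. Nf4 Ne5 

  a b c d e f g h
  ─────────────────
8│♜ · ♝ ♛ ♚ ♝ · ♜│8
7│♟ ♟ ♟ ♟ ♟ ♟ ♟ ♟│7
6│· · · · · · · ·│6
5│· · · · ♞ · · ·│5
4│· · · · ♞ ♘ · ·│4
3│· · · · · · · ·│3
2│♙ ♙ ♙ ♙ ♙ ♙ ♙ ♙│2
1│♖ · ♗ ♕ ♔ ♗ · ♖│1
  ─────────────────
  a b c d e f g h

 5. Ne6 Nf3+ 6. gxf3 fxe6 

  a b c d e f g h
  ─────────────────
8│♜ · ♝ ♛ ♚ ♝ · ♜│8
7│♟ ♟ ♟ ♟ ♟ · ♟ ♟│7
6│· · · · ♟ · · ·│6
5│· · · · · · · ·│5
4│· · · · ♞ · · ·│4
3│· · · · · ♙ · ·│3
2│♙ ♙ ♙ ♙ ♙ ♙ · ♙│2
1│♖ · ♗ ♕ ♔ ♗ · ♖│1
  ─────────────────
  a b c d e f g h

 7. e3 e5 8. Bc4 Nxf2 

  a b c d e f g h
  ─────────────────
8│♜ · ♝ ♛ ♚ ♝ · ♜│8
7│♟ ♟ ♟ ♟ ♟ · ♟ ♟│7
6│· · · · · · · ·│6
5│· · · · ♟ · · ·│5
4│· · ♗ · · · · ·│4
3│· · · · ♙ ♙ · ·│3
2│♙ ♙ ♙ ♙ · ♞ · ♙│2
1│♖ · ♗ ♕ ♔ · · ♖│1
  ─────────────────
  a b c d e f g h

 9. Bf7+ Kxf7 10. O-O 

  a b c d e f g h
  ─────────────────
8│♜ · ♝ ♛ · ♝ · ♜│8
7│♟ ♟ ♟ ♟ ♟ ♚ ♟ ♟│7
6│· · · · · · · ·│6
5│· · · · ♟ · · ·│5
4│· · · · · · · ·│4
3│· · · · ♙ ♙ · ·│3
2│♙ ♙ ♙ ♙ · ♞ · ♙│2
1│♖ · ♗ ♕ · ♖ ♔ ·│1
  ─────────────────
  a b c d e f g h


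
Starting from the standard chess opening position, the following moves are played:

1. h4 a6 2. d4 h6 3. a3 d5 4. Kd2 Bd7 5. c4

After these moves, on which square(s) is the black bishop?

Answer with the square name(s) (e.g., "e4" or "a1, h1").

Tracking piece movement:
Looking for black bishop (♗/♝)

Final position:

  a b c d e f g h
  ─────────────────
8│♜ ♞ · ♛ ♚ ♝ ♞ ♜│8
7│· ♟ ♟ ♝ ♟ ♟ ♟ ·│7
6│♟ · · · · · · ♟│6
5│· · · ♟ · · · ·│5
4│· · ♙ ♙ · · · ♙│4
3│♙ · · · · · · ·│3
2│· ♙ · ♔ ♙ ♙ ♙ ·│2
1│♖ ♘ ♗ ♕ · ♗ ♘ ♖│1
  ─────────────────
  a b c d e f g h


d7, f8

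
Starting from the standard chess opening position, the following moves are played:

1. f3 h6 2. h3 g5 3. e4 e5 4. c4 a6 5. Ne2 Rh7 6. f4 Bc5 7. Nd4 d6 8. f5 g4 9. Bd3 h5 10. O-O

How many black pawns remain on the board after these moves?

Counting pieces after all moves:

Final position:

  a b c d e f g h
  ─────────────────
8│♜ ♞ ♝ ♛ ♚ · ♞ ·│8
7│· ♟ ♟ · · ♟ · ♜│7
6│♟ · · ♟ · · · ·│6
5│· · ♝ · ♟ ♙ · ♟│5
4│· · ♙ ♘ ♙ · ♟ ·│4
3│· · · ♗ · · · ♙│3
2│♙ ♙ · ♙ · · ♙ ·│2
1│♖ ♘ ♗ ♕ · ♖ ♔ ·│1
  ─────────────────
  a b c d e f g h


8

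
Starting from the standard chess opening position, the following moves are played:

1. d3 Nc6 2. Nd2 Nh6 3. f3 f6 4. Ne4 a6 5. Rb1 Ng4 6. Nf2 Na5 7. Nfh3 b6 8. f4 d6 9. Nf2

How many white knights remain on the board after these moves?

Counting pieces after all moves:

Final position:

  a b c d e f g h
  ─────────────────
8│♜ · ♝ ♛ ♚ ♝ · ♜│8
7│· · ♟ · ♟ · ♟ ♟│7
6│♟ ♟ · ♟ · ♟ · ·│6
5│♞ · · · · · · ·│5
4│· · · · · ♙ ♞ ·│4
3│· · · ♙ · · · ·│3
2│♙ ♙ ♙ · ♙ ♘ ♙ ♙│2
1│· ♖ ♗ ♕ ♔ ♗ ♘ ♖│1
  ─────────────────
  a b c d e f g h


2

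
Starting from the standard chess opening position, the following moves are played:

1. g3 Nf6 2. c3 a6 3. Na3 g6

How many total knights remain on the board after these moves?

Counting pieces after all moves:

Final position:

  a b c d e f g h
  ─────────────────
8│♜ ♞ ♝ ♛ ♚ ♝ · ♜│8
7│· ♟ ♟ ♟ ♟ ♟ · ♟│7
6│♟ · · · · ♞ ♟ ·│6
5│· · · · · · · ·│5
4│· · · · · · · ·│4
3│♘ · ♙ · · · ♙ ·│3
2│♙ ♙ · ♙ ♙ ♙ · ♙│2
1│♖ · ♗ ♕ ♔ ♗ ♘ ♖│1
  ─────────────────
  a b c d e f g h


4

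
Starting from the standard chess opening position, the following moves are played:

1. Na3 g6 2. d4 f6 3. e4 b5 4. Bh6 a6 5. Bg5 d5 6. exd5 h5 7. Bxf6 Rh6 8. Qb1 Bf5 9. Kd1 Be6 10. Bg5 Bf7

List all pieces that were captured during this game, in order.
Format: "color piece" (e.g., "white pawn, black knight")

Tracking captures:
  exd5: captured black pawn
  Bxf6: captured black pawn

black pawn, black pawn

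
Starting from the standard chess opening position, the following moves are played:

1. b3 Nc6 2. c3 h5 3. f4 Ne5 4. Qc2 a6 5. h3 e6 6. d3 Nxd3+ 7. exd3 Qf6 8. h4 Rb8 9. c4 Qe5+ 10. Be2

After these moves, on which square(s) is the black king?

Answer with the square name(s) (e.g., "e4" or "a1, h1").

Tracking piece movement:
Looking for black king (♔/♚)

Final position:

  a b c d e f g h
  ─────────────────
8│· ♜ ♝ · ♚ ♝ ♞ ♜│8
7│· ♟ ♟ ♟ · ♟ ♟ ·│7
6│♟ · · · ♟ · · ·│6
5│· · · · ♛ · · ♟│5
4│· · ♙ · · ♙ · ♙│4
3│· ♙ · ♙ · · · ·│3
2│♙ · ♕ · ♗ · ♙ ·│2
1│♖ ♘ ♗ · ♔ · ♘ ♖│1
  ─────────────────
  a b c d e f g h


e8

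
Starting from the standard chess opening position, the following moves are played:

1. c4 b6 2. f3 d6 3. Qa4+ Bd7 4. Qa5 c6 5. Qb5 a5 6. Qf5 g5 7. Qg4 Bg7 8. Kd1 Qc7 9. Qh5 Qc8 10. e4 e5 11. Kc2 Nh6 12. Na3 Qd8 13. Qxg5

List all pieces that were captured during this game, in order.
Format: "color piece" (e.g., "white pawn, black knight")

Tracking captures:
  Qxg5: captured black pawn

black pawn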